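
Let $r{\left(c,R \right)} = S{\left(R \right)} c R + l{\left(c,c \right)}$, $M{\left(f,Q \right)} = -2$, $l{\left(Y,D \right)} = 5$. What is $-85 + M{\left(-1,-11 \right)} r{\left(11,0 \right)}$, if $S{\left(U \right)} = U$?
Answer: $-95$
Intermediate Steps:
$r{\left(c,R \right)} = 5 + c R^{2}$ ($r{\left(c,R \right)} = R c R + 5 = c R^{2} + 5 = 5 + c R^{2}$)
$-85 + M{\left(-1,-11 \right)} r{\left(11,0 \right)} = -85 - 2 \left(5 + 11 \cdot 0^{2}\right) = -85 - 2 \left(5 + 11 \cdot 0\right) = -85 - 2 \left(5 + 0\right) = -85 - 10 = -95$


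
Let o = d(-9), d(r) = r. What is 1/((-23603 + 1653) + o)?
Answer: -1/21959 ≈ -4.5539e-5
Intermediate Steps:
o = -9
1/((-23603 + 1653) + o) = 1/((-23603 + 1653) - 9) = 1/(-21950 - 9) = 1/(-21959) = -1/21959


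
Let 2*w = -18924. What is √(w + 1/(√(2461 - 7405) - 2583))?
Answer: √((24440347 - 37848*I*√309)/(-2583 + 4*I*√309)) ≈ 0.e-7 - 97.273*I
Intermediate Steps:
w = -9462 (w = (½)*(-18924) = -9462)
√(w + 1/(√(2461 - 7405) - 2583)) = √(-9462 + 1/(√(2461 - 7405) - 2583)) = √(-9462 + 1/(√(-4944) - 2583)) = √(-9462 + 1/(4*I*√309 - 2583)) = √(-9462 + 1/(-2583 + 4*I*√309))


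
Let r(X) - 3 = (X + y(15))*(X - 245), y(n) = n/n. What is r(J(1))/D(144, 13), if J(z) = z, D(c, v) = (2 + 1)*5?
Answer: -97/3 ≈ -32.333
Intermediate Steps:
D(c, v) = 15 (D(c, v) = 3*5 = 15)
y(n) = 1
r(X) = 3 + (1 + X)*(-245 + X) (r(X) = 3 + (X + 1)*(X - 245) = 3 + (1 + X)*(-245 + X))
r(J(1))/D(144, 13) = (-242 + 1² - 244*1)/15 = (-242 + 1 - 244)*(1/15) = -485*1/15 = -97/3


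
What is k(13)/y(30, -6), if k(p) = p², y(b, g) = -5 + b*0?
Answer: -169/5 ≈ -33.800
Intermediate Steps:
y(b, g) = -5 (y(b, g) = -5 + 0 = -5)
k(13)/y(30, -6) = 13²/(-5) = 169*(-⅕) = -169/5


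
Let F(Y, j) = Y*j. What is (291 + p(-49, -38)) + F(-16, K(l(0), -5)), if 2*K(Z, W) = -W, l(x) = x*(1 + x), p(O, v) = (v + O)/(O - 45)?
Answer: 23681/94 ≈ 251.93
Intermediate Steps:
p(O, v) = (O + v)/(-45 + O)
K(Z, W) = -W/2 (K(Z, W) = (-W)/2 = -W/2)
(291 + p(-49, -38)) + F(-16, K(l(0), -5)) = (291 + (-49 - 38)/(-45 - 49)) - (-8)*(-5) = (291 - 87/(-94)) - 16*5/2 = (291 - 1/94*(-87)) - 40 = (291 + 87/94) - 40 = 27441/94 - 40 = 23681/94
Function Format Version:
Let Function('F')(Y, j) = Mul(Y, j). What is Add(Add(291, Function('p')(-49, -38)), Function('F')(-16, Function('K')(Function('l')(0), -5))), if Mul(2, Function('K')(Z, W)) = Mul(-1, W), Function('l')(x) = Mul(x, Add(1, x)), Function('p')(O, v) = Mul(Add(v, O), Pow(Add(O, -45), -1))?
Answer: Rational(23681, 94) ≈ 251.93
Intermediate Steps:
Function('p')(O, v) = Mul(Pow(Add(-45, O), -1), Add(O, v)) (Function('p')(O, v) = Mul(Add(O, v), Pow(Add(-45, O), -1)) = Mul(Pow(Add(-45, O), -1), Add(O, v)))
Function('K')(Z, W) = Mul(Rational(-1, 2), W) (Function('K')(Z, W) = Mul(Rational(1, 2), Mul(-1, W)) = Mul(Rational(-1, 2), W))
Add(Add(291, Function('p')(-49, -38)), Function('F')(-16, Function('K')(Function('l')(0), -5))) = Add(Add(291, Mul(Pow(Add(-45, -49), -1), Add(-49, -38))), Mul(-16, Mul(Rational(-1, 2), -5))) = Add(Add(291, Mul(Pow(-94, -1), -87)), Mul(-16, Rational(5, 2))) = Add(Add(291, Mul(Rational(-1, 94), -87)), -40) = Add(Add(291, Rational(87, 94)), -40) = Add(Rational(27441, 94), -40) = Rational(23681, 94)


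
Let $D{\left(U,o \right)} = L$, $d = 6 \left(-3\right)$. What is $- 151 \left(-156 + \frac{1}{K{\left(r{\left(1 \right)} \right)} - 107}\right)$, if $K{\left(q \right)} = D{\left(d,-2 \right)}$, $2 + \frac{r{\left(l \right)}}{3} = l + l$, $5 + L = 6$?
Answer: $\frac{2497087}{106} \approx 23557.0$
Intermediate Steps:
$L = 1$ ($L = -5 + 6 = 1$)
$d = -18$
$r{\left(l \right)} = -6 + 6 l$ ($r{\left(l \right)} = -6 + 3 \left(l + l\right) = -6 + 3 \cdot 2 l = -6 + 6 l$)
$D{\left(U,o \right)} = 1$
$K{\left(q \right)} = 1$
$- 151 \left(-156 + \frac{1}{K{\left(r{\left(1 \right)} \right)} - 107}\right) = - 151 \left(-156 + \frac{1}{1 - 107}\right) = - 151 \left(-156 + \frac{1}{-106}\right) = - 151 \left(-156 - \frac{1}{106}\right) = \left(-151\right) \left(- \frac{16537}{106}\right) = \frac{2497087}{106}$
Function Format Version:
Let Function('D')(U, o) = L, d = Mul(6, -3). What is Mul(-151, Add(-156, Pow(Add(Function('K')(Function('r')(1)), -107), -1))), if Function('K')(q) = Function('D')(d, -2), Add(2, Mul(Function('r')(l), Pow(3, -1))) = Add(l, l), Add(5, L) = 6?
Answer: Rational(2497087, 106) ≈ 23557.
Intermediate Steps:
L = 1 (L = Add(-5, 6) = 1)
d = -18
Function('r')(l) = Add(-6, Mul(6, l)) (Function('r')(l) = Add(-6, Mul(3, Add(l, l))) = Add(-6, Mul(3, Mul(2, l))) = Add(-6, Mul(6, l)))
Function('D')(U, o) = 1
Function('K')(q) = 1
Mul(-151, Add(-156, Pow(Add(Function('K')(Function('r')(1)), -107), -1))) = Mul(-151, Add(-156, Pow(Add(1, -107), -1))) = Mul(-151, Add(-156, Pow(-106, -1))) = Mul(-151, Add(-156, Rational(-1, 106))) = Mul(-151, Rational(-16537, 106)) = Rational(2497087, 106)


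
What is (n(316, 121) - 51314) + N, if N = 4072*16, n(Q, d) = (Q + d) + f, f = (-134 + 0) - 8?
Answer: 14133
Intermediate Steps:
f = -142 (f = -134 - 8 = -142)
n(Q, d) = -142 + Q + d (n(Q, d) = (Q + d) - 142 = -142 + Q + d)
N = 65152
(n(316, 121) - 51314) + N = ((-142 + 316 + 121) - 51314) + 65152 = (295 - 51314) + 65152 = -51019 + 65152 = 14133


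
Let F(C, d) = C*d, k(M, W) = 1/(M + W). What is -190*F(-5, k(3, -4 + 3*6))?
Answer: 950/17 ≈ 55.882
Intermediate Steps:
-190*F(-5, k(3, -4 + 3*6)) = -(-950)/(3 + (-4 + 3*6)) = -(-950)/(3 + (-4 + 18)) = -(-950)/(3 + 14) = -(-950)/17 = -190*(-5/17) = 950/17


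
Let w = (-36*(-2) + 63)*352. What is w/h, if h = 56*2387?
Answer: 540/1519 ≈ 0.35550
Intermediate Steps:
h = 133672
w = 47520 (w = (72 + 63)*352 = 135*352 = 47520)
w/h = 47520/133672 = 47520*(1/133672) = 540/1519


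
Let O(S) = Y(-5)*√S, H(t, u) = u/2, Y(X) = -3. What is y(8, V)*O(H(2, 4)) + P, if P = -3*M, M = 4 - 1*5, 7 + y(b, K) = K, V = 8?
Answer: 3 - 3*√2 ≈ -1.2426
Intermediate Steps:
y(b, K) = -7 + K
M = -1 (M = 4 - 5 = -1)
H(t, u) = u/2 (H(t, u) = u*(½) = u/2)
P = 3 (P = -3*(-1) = 3)
O(S) = -3*√S
y(8, V)*O(H(2, 4)) + P = (-7 + 8)*(-3*√2) + 3 = 1*(-3*√2) + 3 = -3*√2 + 3 = 3 - 3*√2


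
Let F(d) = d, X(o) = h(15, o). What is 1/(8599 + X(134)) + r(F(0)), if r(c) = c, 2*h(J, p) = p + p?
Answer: 1/8733 ≈ 0.00011451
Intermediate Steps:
h(J, p) = p (h(J, p) = (p + p)/2 = (2*p)/2 = p)
X(o) = o
1/(8599 + X(134)) + r(F(0)) = 1/(8599 + 134) + 0 = 1/8733 + 0 = 1/8733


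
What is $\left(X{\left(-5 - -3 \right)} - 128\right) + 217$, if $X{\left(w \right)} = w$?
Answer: $87$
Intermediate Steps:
$\left(X{\left(-5 - -3 \right)} - 128\right) + 217 = \left(\left(-5 - -3\right) - 128\right) + 217 = \left(\left(-5 + 3\right) - 128\right) + 217 = \left(-2 - 128\right) + 217 = -130 + 217 = 87$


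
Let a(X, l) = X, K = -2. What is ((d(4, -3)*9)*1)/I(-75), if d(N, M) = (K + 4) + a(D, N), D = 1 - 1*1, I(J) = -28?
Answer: -9/14 ≈ -0.64286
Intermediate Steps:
D = 0 (D = 1 - 1 = 0)
d(N, M) = 2 (d(N, M) = (-2 + 4) + 0 = 2 + 0 = 2)
((d(4, -3)*9)*1)/I(-75) = ((2*9)*1)/(-28) = (18*1)*(-1/28) = 18*(-1/28) = -9/14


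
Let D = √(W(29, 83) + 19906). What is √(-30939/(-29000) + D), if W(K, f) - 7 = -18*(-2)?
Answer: √(8972310 + 8410000*√19949)/2900 ≈ 11.929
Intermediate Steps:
W(K, f) = 43 (W(K, f) = 7 - 18*(-2) = 7 + 36 = 43)
D = √19949 (D = √(43 + 19906) = √19949 ≈ 141.24)
√(-30939/(-29000) + D) = √(-30939/(-29000) + √19949) = √(-30939*(-1/29000) + √19949) = √(30939/29000 + √19949)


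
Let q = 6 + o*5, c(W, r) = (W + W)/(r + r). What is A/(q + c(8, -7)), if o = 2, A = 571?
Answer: 3997/104 ≈ 38.433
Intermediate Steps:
c(W, r) = W/r (c(W, r) = (2*W)/((2*r)) = (2*W)*(1/(2*r)) = W/r)
q = 16 (q = 6 + 2*5 = 6 + 10 = 16)
A/(q + c(8, -7)) = 571/(16 + 8/(-7)) = 571/(16 + 8*(-⅐)) = 571/(16 - 8/7) = 571/(104/7) = (7/104)*571 = 3997/104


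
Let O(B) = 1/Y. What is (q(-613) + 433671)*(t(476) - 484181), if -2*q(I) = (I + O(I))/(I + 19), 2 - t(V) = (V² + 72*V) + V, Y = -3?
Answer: -8729171458991/27 ≈ -3.2330e+11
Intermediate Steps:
t(V) = 2 - V² - 73*V (t(V) = 2 - ((V² + 72*V) + V) = 2 - (V² + 73*V) = 2 + (-V² - 73*V) = 2 - V² - 73*V)
O(B) = -⅓ (O(B) = 1/(-3) = -⅓)
q(I) = -(-⅓ + I)/(2*(19 + I)) (q(I) = -(I - ⅓)/(2*(I + 19)) = -(-⅓ + I)/(2*(19 + I)))
(q(-613) + 433671)*(t(476) - 484181) = ((1 - 3*(-613))/(6*(19 - 613)) + 433671)*((2 - 1*476² - 73*476) - 484181) = ((⅙)*(1 + 1839)/(-594) + 433671)*((2 - 1*226576 - 34748) - 484181) = ((⅙)*(-1/594)*1840 + 433671)*((2 - 226576 - 34748) - 484181) = (-460/891 + 433671)*(-261322 - 484181) = (386400401/891)*(-745503) = -8729171458991/27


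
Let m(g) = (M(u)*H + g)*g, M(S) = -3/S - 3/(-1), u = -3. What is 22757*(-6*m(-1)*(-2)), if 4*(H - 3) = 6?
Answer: -4642428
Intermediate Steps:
H = 9/2 (H = 3 + (¼)*6 = 3 + 3/2 = 9/2 ≈ 4.5000)
M(S) = 3 - 3/S (M(S) = -3/S - 3*(-1) = -3/S + 3 = 3 - 3/S)
m(g) = g*(18 + g) (m(g) = ((3 - 3/(-3))*(9/2) + g)*g = ((3 - 3*(-⅓))*(9/2) + g)*g = ((3 + 1)*(9/2) + g)*g = (4*(9/2) + g)*g = (18 + g)*g = g*(18 + g))
22757*(-6*m(-1)*(-2)) = 22757*(-(-6)*(18 - 1)*(-2)) = 22757*(-(-6)*17*(-2)) = 22757*(-6*(-17)*(-2)) = 22757*(102*(-2)) = 22757*(-204) = -4642428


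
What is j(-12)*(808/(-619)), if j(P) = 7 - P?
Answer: -15352/619 ≈ -24.801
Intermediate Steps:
j(-12)*(808/(-619)) = (7 - 1*(-12))*(808/(-619)) = (7 + 12)*(808*(-1/619)) = 19*(-808/619) = -15352/619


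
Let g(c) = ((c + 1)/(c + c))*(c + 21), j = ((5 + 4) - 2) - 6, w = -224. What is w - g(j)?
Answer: -246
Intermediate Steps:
j = 1 (j = (9 - 2) - 6 = 7 - 6 = 1)
g(c) = (1 + c)*(21 + c)/(2*c) (g(c) = ((1 + c)/((2*c)))*(21 + c) = ((1 + c)*(1/(2*c)))*(21 + c) = ((1 + c)/(2*c))*(21 + c) = (1 + c)*(21 + c)/(2*c))
w - g(j) = -224 - (21 + 1*(22 + 1))/(2*1) = -224 - (21 + 1*23)/2 = -224 - (21 + 23)/2 = -224 - 44/2 = -224 - 1*22 = -224 - 22 = -246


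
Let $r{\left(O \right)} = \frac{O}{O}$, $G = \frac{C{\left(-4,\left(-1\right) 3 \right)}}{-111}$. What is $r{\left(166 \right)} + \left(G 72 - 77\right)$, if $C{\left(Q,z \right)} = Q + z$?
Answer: $- \frac{2644}{37} \approx -71.459$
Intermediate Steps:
$G = \frac{7}{111}$ ($G = \frac{-4 - 3}{-111} = \left(-4 - 3\right) \left(- \frac{1}{111}\right) = \left(-7\right) \left(- \frac{1}{111}\right) = \frac{7}{111} \approx 0.063063$)
$r{\left(O \right)} = 1$
$r{\left(166 \right)} + \left(G 72 - 77\right) = 1 + \left(\frac{7}{111} \cdot 72 - 77\right) = 1 + \left(\frac{168}{37} - 77\right) = 1 - \frac{2681}{37} = - \frac{2644}{37}$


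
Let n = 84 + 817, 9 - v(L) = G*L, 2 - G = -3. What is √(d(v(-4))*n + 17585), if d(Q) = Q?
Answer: √43714 ≈ 209.08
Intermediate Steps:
G = 5 (G = 2 - 1*(-3) = 2 + 3 = 5)
v(L) = 9 - 5*L
n = 901
√(d(v(-4))*n + 17585) = √((9 - 5*(-4))*901 + 17585) = √((9 + 20)*901 + 17585) = √(29*901 + 17585) = √(26129 + 17585) = √43714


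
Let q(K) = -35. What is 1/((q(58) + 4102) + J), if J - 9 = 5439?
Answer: 1/9515 ≈ 0.00010510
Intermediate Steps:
J = 5448 (J = 9 + 5439 = 5448)
1/((q(58) + 4102) + J) = 1/((-35 + 4102) + 5448) = 1/(4067 + 5448) = 1/9515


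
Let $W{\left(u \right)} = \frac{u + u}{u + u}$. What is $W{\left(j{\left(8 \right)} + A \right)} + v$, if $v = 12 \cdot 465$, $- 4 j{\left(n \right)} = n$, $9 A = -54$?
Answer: $5581$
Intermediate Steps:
$A = -6$ ($A = \frac{1}{9} \left(-54\right) = -6$)
$j{\left(n \right)} = - \frac{n}{4}$
$W{\left(u \right)} = 1$ ($W{\left(u \right)} = \frac{2 u}{2 u} = 2 u \frac{1}{2 u} = 1$)
$v = 5580$
$W{\left(j{\left(8 \right)} + A \right)} + v = 1 + 5580 = 5581$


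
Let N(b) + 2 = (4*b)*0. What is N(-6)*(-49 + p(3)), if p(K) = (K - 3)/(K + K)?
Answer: 98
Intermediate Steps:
p(K) = (-3 + K)/(2*K) (p(K) = (-3 + K)/((2*K)) = (-3 + K)*(1/(2*K)) = (-3 + K)/(2*K))
N(b) = -2 (N(b) = -2 + (4*b)*0 = -2 + 0 = -2)
N(-6)*(-49 + p(3)) = -2*(-49 + (½)*(-3 + 3)/3) = -2*(-49 + (½)*(⅓)*0) = -2*(-49 + 0) = -2*(-49) = 98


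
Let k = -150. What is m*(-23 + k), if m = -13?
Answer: 2249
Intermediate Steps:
m*(-23 + k) = -13*(-23 - 150) = -13*(-173) = 2249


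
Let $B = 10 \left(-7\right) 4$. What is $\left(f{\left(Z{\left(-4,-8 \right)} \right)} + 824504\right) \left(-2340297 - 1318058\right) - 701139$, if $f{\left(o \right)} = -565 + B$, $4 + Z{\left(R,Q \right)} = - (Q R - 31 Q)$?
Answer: $-3013237722084$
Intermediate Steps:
$B = -280$ ($B = \left(-70\right) 4 = -280$)
$Z{\left(R,Q \right)} = -4 + 31 Q - Q R$ ($Z{\left(R,Q \right)} = -4 - \left(Q R - 31 Q\right) = -4 - \left(- 31 Q + Q R\right) = -4 + 31 Q - Q R$)
$f{\left(o \right)} = -845$ ($f{\left(o \right)} = -565 - 280 = -845$)
$\left(f{\left(Z{\left(-4,-8 \right)} \right)} + 824504\right) \left(-2340297 - 1318058\right) - 701139 = \left(-845 + 824504\right) \left(-2340297 - 1318058\right) - 701139 = 823659 \left(-3658355\right) - 701139 = -3013237020945 - 701139 = -3013237722084$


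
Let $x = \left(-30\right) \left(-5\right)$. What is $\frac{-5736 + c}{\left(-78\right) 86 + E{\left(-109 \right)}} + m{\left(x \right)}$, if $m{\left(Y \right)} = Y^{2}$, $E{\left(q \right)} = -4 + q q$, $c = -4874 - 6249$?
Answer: $\frac{116285641}{5169} \approx 22497.0$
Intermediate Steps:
$c = -11123$
$x = 150$
$E{\left(q \right)} = -4 + q^{2}$
$\frac{-5736 + c}{\left(-78\right) 86 + E{\left(-109 \right)}} + m{\left(x \right)} = \frac{-5736 - 11123}{\left(-78\right) 86 - \left(4 - \left(-109\right)^{2}\right)} + 150^{2} = - \frac{16859}{-6708 + \left(-4 + 11881\right)} + 22500 = - \frac{16859}{-6708 + 11877} + 22500 = - \frac{16859}{5169} + 22500 = \frac{116285641}{5169}$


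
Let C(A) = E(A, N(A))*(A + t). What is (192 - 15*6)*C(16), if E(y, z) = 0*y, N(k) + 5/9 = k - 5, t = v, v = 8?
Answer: 0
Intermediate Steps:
t = 8
N(k) = -50/9 + k (N(k) = -5/9 + (k - 5) = -5/9 + (-5 + k) = -50/9 + k)
E(y, z) = 0
C(A) = 0 (C(A) = 0*(A + 8) = 0*(8 + A) = 0)
(192 - 15*6)*C(16) = (192 - 15*6)*0 = (192 - 90)*0 = 102*0 = 0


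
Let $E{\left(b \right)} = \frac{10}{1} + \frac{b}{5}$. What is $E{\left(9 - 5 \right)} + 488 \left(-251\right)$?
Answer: $- \frac{612386}{5} \approx -1.2248 \cdot 10^{5}$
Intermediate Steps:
$E{\left(b \right)} = 10 + \frac{b}{5}$ ($E{\left(b \right)} = 10 \cdot 1 + b \frac{1}{5} = 10 + \frac{b}{5}$)
$E{\left(9 - 5 \right)} + 488 \left(-251\right) = \left(10 + \frac{9 - 5}{5}\right) + 488 \left(-251\right) = \left(10 + \frac{1}{5} \cdot 4\right) - 122488 = \left(10 + \frac{4}{5}\right) - 122488 = \frac{54}{5} - 122488 = - \frac{612386}{5}$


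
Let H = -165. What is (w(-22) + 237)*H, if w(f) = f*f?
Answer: -118965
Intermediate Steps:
w(f) = f**2
(w(-22) + 237)*H = ((-22)**2 + 237)*(-165) = (484 + 237)*(-165) = 721*(-165) = -118965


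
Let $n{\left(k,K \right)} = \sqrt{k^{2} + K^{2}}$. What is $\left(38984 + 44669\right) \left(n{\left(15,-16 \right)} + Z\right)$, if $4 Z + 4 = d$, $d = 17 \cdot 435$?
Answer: $\frac{618279323}{4} + 83653 \sqrt{481} \approx 1.564 \cdot 10^{8}$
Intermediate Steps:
$d = 7395$
$Z = \frac{7391}{4}$ ($Z = -1 + \frac{1}{4} \cdot 7395 = -1 + \frac{7395}{4} = \frac{7391}{4} \approx 1847.8$)
$n{\left(k,K \right)} = \sqrt{K^{2} + k^{2}}$
$\left(38984 + 44669\right) \left(n{\left(15,-16 \right)} + Z\right) = \left(38984 + 44669\right) \left(\sqrt{\left(-16\right)^{2} + 15^{2}} + \frac{7391}{4}\right) = 83653 \left(\sqrt{256 + 225} + \frac{7391}{4}\right) = 83653 \left(\sqrt{481} + \frac{7391}{4}\right) = 83653 \left(\frac{7391}{4} + \sqrt{481}\right) = \frac{618279323}{4} + 83653 \sqrt{481}$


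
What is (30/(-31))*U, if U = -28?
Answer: 840/31 ≈ 27.097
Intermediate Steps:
(30/(-31))*U = (30/(-31))*(-28) = -1/31*30*(-28) = -30/31*(-28) = 840/31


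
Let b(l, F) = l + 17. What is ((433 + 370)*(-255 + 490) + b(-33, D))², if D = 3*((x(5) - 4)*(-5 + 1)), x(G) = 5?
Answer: 35603538721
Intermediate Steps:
D = -12 (D = 3*((5 - 4)*(-5 + 1)) = 3*(1*(-4)) = 3*(-4) = -12)
b(l, F) = 17 + l
((433 + 370)*(-255 + 490) + b(-33, D))² = ((433 + 370)*(-255 + 490) + (17 - 33))² = (803*235 - 16)² = (188705 - 16)² = 188689² = 35603538721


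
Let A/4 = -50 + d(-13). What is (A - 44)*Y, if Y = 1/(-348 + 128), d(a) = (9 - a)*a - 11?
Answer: 358/55 ≈ 6.5091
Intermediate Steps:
d(a) = -11 + a*(9 - a) (d(a) = a*(9 - a) - 11 = -11 + a*(9 - a))
Y = -1/220 (Y = 1/(-220) = -1/220 ≈ -0.0045455)
A = -1388 (A = 4*(-50 + (-11 - 1*(-13)² + 9*(-13))) = 4*(-50 + (-11 - 1*169 - 117)) = 4*(-50 + (-11 - 169 - 117)) = 4*(-50 - 297) = 4*(-347) = -1388)
(A - 44)*Y = (-1388 - 44)*(-1/220) = -1432*(-1/220) = 358/55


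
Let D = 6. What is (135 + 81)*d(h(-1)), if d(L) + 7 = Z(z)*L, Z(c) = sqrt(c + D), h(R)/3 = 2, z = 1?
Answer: -1512 + 1296*sqrt(7) ≈ 1916.9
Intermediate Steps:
h(R) = 6 (h(R) = 3*2 = 6)
Z(c) = sqrt(6 + c) (Z(c) = sqrt(c + 6) = sqrt(6 + c))
d(L) = -7 + L*sqrt(7) (d(L) = -7 + sqrt(6 + 1)*L = -7 + sqrt(7)*L = -7 + L*sqrt(7))
(135 + 81)*d(h(-1)) = (135 + 81)*(-7 + 6*sqrt(7)) = 216*(-7 + 6*sqrt(7)) = -1512 + 1296*sqrt(7)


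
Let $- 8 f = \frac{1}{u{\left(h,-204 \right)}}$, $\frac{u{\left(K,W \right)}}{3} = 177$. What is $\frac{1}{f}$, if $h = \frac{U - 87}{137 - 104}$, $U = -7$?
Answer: $-4248$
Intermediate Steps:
$h = - \frac{94}{33}$ ($h = \frac{-7 - 87}{137 - 104} = - \frac{94}{33} \approx -2.8485$)
$u{\left(K,W \right)} = 531$ ($u{\left(K,W \right)} = 3 \cdot 177 = 531$)
$f = - \frac{1}{4248}$ ($f = - \frac{1}{8 \cdot 531} = \left(- \frac{1}{8}\right) \frac{1}{531} = - \frac{1}{4248} \approx -0.0002354$)
$\frac{1}{f} = \frac{1}{- \frac{1}{4248}} = -4248$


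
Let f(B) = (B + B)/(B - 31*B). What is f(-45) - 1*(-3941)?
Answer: 59114/15 ≈ 3940.9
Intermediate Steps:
f(B) = -1/15 (f(B) = (2*B)/((-30*B)) = (2*B)*(-1/(30*B)) = -1/15)
f(-45) - 1*(-3941) = -1/15 - 1*(-3941) = -1/15 + 3941 = 59114/15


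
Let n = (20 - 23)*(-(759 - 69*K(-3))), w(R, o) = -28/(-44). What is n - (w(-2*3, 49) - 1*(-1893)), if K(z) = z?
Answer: 11048/11 ≈ 1004.4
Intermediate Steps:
w(R, o) = 7/11 (w(R, o) = -28*(-1/44) = 7/11)
n = 2898 (n = (20 - 23)*(-23/(1/(33 - 3*(-3)))) = -(-69)/(1/(33 + 9)) = -(-69)/(1/42) = -(-69)/1/42 = -(-69)*42 = -3*(-966) = 2898)
n - (w(-2*3, 49) - 1*(-1893)) = 2898 - (7/11 - 1*(-1893)) = 2898 - (7/11 + 1893) = 2898 - 1*20830/11 = 2898 - 20830/11 = 11048/11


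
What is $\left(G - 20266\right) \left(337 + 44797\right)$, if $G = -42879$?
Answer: $-2849986430$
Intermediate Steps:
$\left(G - 20266\right) \left(337 + 44797\right) = \left(-42879 - 20266\right) \left(337 + 44797\right) = \left(-63145\right) 45134 = -2849986430$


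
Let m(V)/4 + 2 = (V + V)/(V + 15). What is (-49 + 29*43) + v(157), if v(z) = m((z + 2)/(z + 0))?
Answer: 498822/419 ≈ 1190.5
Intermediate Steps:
m(V) = -8 + 8*V/(15 + V) (m(V) = -8 + 4*((V + V)/(V + 15)) = -8 + 4*((2*V)/(15 + V)) = -8 + 4*(2*V/(15 + V)) = -8 + 8*V/(15 + V))
v(z) = -120/(15 + (2 + z)/z) (v(z) = -120/(15 + (z + 2)/(z + 0)) = -120/(15 + (2 + z)/z))
(-49 + 29*43) + v(157) = (-49 + 29*43) - 60*157/(1 + 8*157) = (-49 + 1247) - 60*157/(1 + 1256) = 1198 - 60*157/1257 = 1198 - 60*157*1/1257 = 1198 - 3140/419 = 498822/419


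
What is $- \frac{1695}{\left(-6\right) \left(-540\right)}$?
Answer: $- \frac{113}{216} \approx -0.52315$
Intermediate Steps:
$- \frac{1695}{\left(-6\right) \left(-540\right)} = - \frac{1695}{3240} = \left(-1695\right) \frac{1}{3240} = - \frac{113}{216}$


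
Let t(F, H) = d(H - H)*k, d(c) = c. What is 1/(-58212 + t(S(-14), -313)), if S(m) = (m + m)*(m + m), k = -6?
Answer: -1/58212 ≈ -1.7179e-5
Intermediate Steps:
S(m) = 4*m² (S(m) = (2*m)*(2*m) = 4*m²)
t(F, H) = 0 (t(F, H) = (H - H)*(-6) = 0*(-6) = 0)
1/(-58212 + t(S(-14), -313)) = 1/(-58212 + 0) = 1/(-58212) = -1/58212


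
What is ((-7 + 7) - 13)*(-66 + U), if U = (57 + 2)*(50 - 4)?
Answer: -34424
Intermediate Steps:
U = 2714 (U = 59*46 = 2714)
((-7 + 7) - 13)*(-66 + U) = ((-7 + 7) - 13)*(-66 + 2714) = (0 - 13)*2648 = -13*2648 = -34424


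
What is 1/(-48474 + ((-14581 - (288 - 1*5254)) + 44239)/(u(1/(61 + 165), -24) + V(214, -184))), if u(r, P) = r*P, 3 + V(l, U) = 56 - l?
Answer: -18205/886381682 ≈ -2.0539e-5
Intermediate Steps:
V(l, U) = 53 - l (V(l, U) = -3 + (56 - l) = 53 - l)
u(r, P) = P*r
1/(-48474 + ((-14581 - (288 - 1*5254)) + 44239)/(u(1/(61 + 165), -24) + V(214, -184))) = 1/(-48474 + ((-14581 - (288 - 1*5254)) + 44239)/(-24/(61 + 165) + (53 - 1*214))) = 1/(-48474 + ((-14581 - (288 - 5254)) + 44239)/(-24/226 + (53 - 214))) = 1/(-48474 + ((-14581 - 1*(-4966)) + 44239)/(-24*1/226 - 161)) = 1/(-48474 + ((-14581 + 4966) + 44239)/(-12/113 - 161)) = 1/(-48474 + (-9615 + 44239)/(-18205/113)) = 1/(-48474 + 34624*(-113/18205)) = 1/(-48474 - 3912512/18205) = 1/(-886381682/18205) = -18205/886381682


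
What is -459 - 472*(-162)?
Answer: 76005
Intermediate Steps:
-459 - 472*(-162) = -459 + 76464 = 76005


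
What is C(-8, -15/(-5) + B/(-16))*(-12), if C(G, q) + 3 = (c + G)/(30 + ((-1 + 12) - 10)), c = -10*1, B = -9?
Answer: 1332/31 ≈ 42.968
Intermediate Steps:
c = -10
C(G, q) = -103/31 + G/31 (C(G, q) = -3 + (-10 + G)/(30 + ((-1 + 12) - 10)) = -3 + (-10 + G)/(30 + (11 - 10)) = -3 + (-10 + G)/(30 + 1) = -3 + (-10 + G)/31 = -3 + (-10 + G)*(1/31) = -3 + (-10/31 + G/31) = -103/31 + G/31)
C(-8, -15/(-5) + B/(-16))*(-12) = (-103/31 + (1/31)*(-8))*(-12) = (-103/31 - 8/31)*(-12) = -111/31*(-12) = 1332/31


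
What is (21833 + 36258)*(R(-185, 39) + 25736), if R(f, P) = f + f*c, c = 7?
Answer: 1409055296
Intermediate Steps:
R(f, P) = 8*f (R(f, P) = f + f*7 = f + 7*f = 8*f)
(21833 + 36258)*(R(-185, 39) + 25736) = (21833 + 36258)*(8*(-185) + 25736) = 58091*(-1480 + 25736) = 58091*24256 = 1409055296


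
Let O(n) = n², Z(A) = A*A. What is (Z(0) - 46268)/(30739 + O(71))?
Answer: -11567/8945 ≈ -1.2931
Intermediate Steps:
Z(A) = A²
(Z(0) - 46268)/(30739 + O(71)) = (0² - 46268)/(30739 + 71²) = (0 - 46268)/(30739 + 5041) = -46268/35780 = -46268*1/35780 = -11567/8945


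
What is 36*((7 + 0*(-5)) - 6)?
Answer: 36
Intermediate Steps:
36*((7 + 0*(-5)) - 6) = 36*((7 + 0) - 6) = 36*(7 - 6) = 36*1 = 36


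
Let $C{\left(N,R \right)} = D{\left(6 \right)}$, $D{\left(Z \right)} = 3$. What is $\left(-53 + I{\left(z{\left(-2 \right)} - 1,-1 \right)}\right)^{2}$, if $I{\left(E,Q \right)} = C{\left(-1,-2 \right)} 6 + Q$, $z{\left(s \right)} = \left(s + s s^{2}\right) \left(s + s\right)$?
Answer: $1296$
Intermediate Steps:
$C{\left(N,R \right)} = 3$
$z{\left(s \right)} = 2 s \left(s + s^{3}\right)$ ($z{\left(s \right)} = \left(s + s^{3}\right) 2 s = 2 s \left(s + s^{3}\right)$)
$I{\left(E,Q \right)} = 18 + Q$ ($I{\left(E,Q \right)} = 3 \cdot 6 + Q = 18 + Q$)
$\left(-53 + I{\left(z{\left(-2 \right)} - 1,-1 \right)}\right)^{2} = \left(-53 + \left(18 - 1\right)\right)^{2} = \left(-53 + 17\right)^{2} = \left(-36\right)^{2} = 1296$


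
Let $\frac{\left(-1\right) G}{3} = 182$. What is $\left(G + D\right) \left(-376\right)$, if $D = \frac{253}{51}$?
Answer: $\frac{10374968}{51} \approx 2.0343 \cdot 10^{5}$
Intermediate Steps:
$G = -546$ ($G = \left(-3\right) 182 = -546$)
$D = \frac{253}{51}$ ($D = 253 \cdot \frac{1}{51} = \frac{253}{51} \approx 4.9608$)
$\left(G + D\right) \left(-376\right) = \left(-546 + \frac{253}{51}\right) \left(-376\right) = \left(- \frac{27593}{51}\right) \left(-376\right) = \frac{10374968}{51}$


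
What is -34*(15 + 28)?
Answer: -1462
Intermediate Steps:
-34*(15 + 28) = -34*43 = -1462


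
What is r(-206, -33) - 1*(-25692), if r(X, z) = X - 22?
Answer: 25464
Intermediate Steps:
r(X, z) = -22 + X
r(-206, -33) - 1*(-25692) = (-22 - 206) - 1*(-25692) = -228 + 25692 = 25464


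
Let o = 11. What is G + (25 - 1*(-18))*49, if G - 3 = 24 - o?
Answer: 2123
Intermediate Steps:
G = 16 (G = 3 + (24 - 1*11) = 3 + (24 - 11) = 3 + 13 = 16)
G + (25 - 1*(-18))*49 = 16 + (25 - 1*(-18))*49 = 16 + (25 + 18)*49 = 16 + 43*49 = 16 + 2107 = 2123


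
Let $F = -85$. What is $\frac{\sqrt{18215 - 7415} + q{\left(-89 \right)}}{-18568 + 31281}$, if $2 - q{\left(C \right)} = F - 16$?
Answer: $\frac{103}{12713} + \frac{60 \sqrt{3}}{12713} \approx 0.016276$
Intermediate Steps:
$q{\left(C \right)} = 103$ ($q{\left(C \right)} = 2 - \left(-85 - 16\right) = 2 - -101 = 2 + 101 = 103$)
$\frac{\sqrt{18215 - 7415} + q{\left(-89 \right)}}{-18568 + 31281} = \frac{\sqrt{18215 - 7415} + 103}{-18568 + 31281} = \frac{\sqrt{10800} + 103}{12713} = \left(60 \sqrt{3} + 103\right) \frac{1}{12713} = \left(103 + 60 \sqrt{3}\right) \frac{1}{12713} = \frac{103}{12713} + \frac{60 \sqrt{3}}{12713}$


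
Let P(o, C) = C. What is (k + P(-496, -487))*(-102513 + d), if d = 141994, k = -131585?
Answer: -5214334632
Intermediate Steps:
(k + P(-496, -487))*(-102513 + d) = (-131585 - 487)*(-102513 + 141994) = -132072*39481 = -5214334632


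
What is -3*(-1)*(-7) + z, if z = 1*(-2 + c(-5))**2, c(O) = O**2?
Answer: 508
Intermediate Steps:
z = 529 (z = 1*(-2 + (-5)**2)**2 = 1*(-2 + 25)**2 = 1*23**2 = 1*529 = 529)
-3*(-1)*(-7) + z = -3*(-1)*(-7) + 529 = 3*(-7) + 529 = -21 + 529 = 508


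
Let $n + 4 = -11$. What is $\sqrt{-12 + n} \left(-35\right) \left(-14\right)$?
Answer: $1470 i \sqrt{3} \approx 2546.1 i$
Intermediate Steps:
$n = -15$ ($n = -4 - 11 = -15$)
$\sqrt{-12 + n} \left(-35\right) \left(-14\right) = \sqrt{-12 - 15} \left(-35\right) \left(-14\right) = \sqrt{-27} \left(-35\right) \left(-14\right) = 3 i \sqrt{3} \left(-35\right) \left(-14\right) = - 105 i \sqrt{3} \left(-14\right) = 1470 i \sqrt{3}$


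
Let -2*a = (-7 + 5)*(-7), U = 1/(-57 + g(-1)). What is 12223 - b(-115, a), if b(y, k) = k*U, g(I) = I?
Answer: 708927/58 ≈ 12223.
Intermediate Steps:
U = -1/58 (U = 1/(-57 - 1) = 1/(-58) = -1/58 ≈ -0.017241)
a = -7 (a = -(-7 + 5)*(-7)/2 = -(-1)*(-7) = -1/2*14 = -7)
b(y, k) = -k/58 (b(y, k) = k*(-1/58) = -k/58)
12223 - b(-115, a) = 12223 - (-1)*(-7)/58 = 12223 - 1*7/58 = 12223 - 7/58 = 708927/58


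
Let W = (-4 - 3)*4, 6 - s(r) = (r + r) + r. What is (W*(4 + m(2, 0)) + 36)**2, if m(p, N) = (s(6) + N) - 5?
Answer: 160000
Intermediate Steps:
s(r) = 6 - 3*r (s(r) = 6 - ((r + r) + r) = 6 - (2*r + r) = 6 - 3*r)
m(p, N) = -17 + N (m(p, N) = ((6 - 3*6) + N) - 5 = ((6 - 18) + N) - 5 = (-12 + N) - 5 = -17 + N)
W = -28 (W = -7*4 = -28)
(W*(4 + m(2, 0)) + 36)**2 = (-28*(4 + (-17 + 0)) + 36)**2 = (-28*(4 - 17) + 36)**2 = (-28*(-13) + 36)**2 = (364 + 36)**2 = 400**2 = 160000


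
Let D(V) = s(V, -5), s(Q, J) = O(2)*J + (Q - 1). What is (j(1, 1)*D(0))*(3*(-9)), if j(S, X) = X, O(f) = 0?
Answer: 27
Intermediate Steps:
s(Q, J) = -1 + Q (s(Q, J) = 0*J + (Q - 1) = 0 + (-1 + Q) = -1 + Q)
D(V) = -1 + V
(j(1, 1)*D(0))*(3*(-9)) = (1*(-1 + 0))*(3*(-9)) = (1*(-1))*(-27) = -1*(-27) = 27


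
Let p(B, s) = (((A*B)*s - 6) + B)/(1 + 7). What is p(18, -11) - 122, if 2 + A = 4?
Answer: -170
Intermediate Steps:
A = 2 (A = -2 + 4 = 2)
p(B, s) = -¾ + B/8 + B*s/4 (p(B, s) = (((2*B)*s - 6) + B)/(1 + 7) = ((2*B*s - 6) + B)/8 = ((-6 + 2*B*s) + B)*(⅛) = (-6 + B + 2*B*s)*(⅛) = -¾ + B/8 + B*s/4)
p(18, -11) - 122 = (-¾ + (⅛)*18 + (¼)*18*(-11)) - 122 = (-¾ + 9/4 - 99/2) - 122 = -48 - 122 = -170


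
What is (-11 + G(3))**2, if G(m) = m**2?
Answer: 4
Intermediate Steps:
(-11 + G(3))**2 = (-11 + 3**2)**2 = (-11 + 9)**2 = (-2)**2 = 4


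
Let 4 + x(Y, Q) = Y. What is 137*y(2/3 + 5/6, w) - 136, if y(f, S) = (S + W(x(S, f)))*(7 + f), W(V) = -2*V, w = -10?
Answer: 20825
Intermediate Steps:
x(Y, Q) = -4 + Y
y(f, S) = (7 + f)*(8 - S) (y(f, S) = (S - 2*(-4 + S))*(7 + f) = (S + (8 - 2*S))*(7 + f) = (8 - S)*(7 + f) = (7 + f)*(8 - S))
137*y(2/3 + 5/6, w) - 136 = 137*(56 - 7*(-10) + 8*(2/3 + 5/6) - 1*(-10)*(2/3 + 5/6)) - 136 = 137*(56 + 70 + 8*(2*(⅓) + 5*(⅙)) - 1*(-10)*(2*(⅓) + 5*(⅙))) - 136 = 137*(56 + 70 + 8*(⅔ + ⅚) - 1*(-10)*(⅔ + ⅚)) - 136 = 137*(56 + 70 + 8*(3/2) - 1*(-10)*3/2) - 136 = 137*(56 + 70 + 12 + 15) - 136 = 137*153 - 136 = 20961 - 136 = 20825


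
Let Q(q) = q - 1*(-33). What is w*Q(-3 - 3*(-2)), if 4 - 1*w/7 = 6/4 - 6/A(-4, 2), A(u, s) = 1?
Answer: 2142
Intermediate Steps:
Q(q) = 33 + q (Q(q) = q + 33 = 33 + q)
w = 119/2 (w = 28 - 7*(6/4 - 6/1) = 28 - 7*(6*(¼) - 6*1) = 28 - 7*(3/2 - 6) = 28 - 7*(-9/2) = 28 + 63/2 = 119/2 ≈ 59.500)
w*Q(-3 - 3*(-2)) = 119*(33 + (-3 - 3*(-2)))/2 = 119*(33 + (-3 + 6))/2 = 119*(33 + 3)/2 = (119/2)*36 = 2142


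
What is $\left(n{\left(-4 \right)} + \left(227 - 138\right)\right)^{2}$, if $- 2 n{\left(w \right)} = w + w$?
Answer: $8649$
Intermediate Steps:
$n{\left(w \right)} = - w$ ($n{\left(w \right)} = - \frac{w + w}{2} = - \frac{2 w}{2} = - w$)
$\left(n{\left(-4 \right)} + \left(227 - 138\right)\right)^{2} = \left(\left(-1\right) \left(-4\right) + \left(227 - 138\right)\right)^{2} = \left(4 + \left(227 - 138\right)\right)^{2} = \left(4 + 89\right)^{2} = 93^{2} = 8649$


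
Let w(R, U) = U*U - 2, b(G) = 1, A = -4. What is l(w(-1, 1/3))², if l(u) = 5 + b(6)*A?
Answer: 1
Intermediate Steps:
w(R, U) = -2 + U² (w(R, U) = U² - 2 = -2 + U²)
l(u) = 1 (l(u) = 5 + 1*(-4) = 5 - 4 = 1)
l(w(-1, 1/3))² = 1² = 1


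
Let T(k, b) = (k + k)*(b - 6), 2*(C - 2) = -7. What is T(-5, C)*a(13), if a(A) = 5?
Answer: 375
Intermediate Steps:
C = -3/2 (C = 2 + (½)*(-7) = 2 - 7/2 = -3/2 ≈ -1.5000)
T(k, b) = 2*k*(-6 + b) (T(k, b) = (2*k)*(-6 + b) = 2*k*(-6 + b))
T(-5, C)*a(13) = (2*(-5)*(-6 - 3/2))*5 = (2*(-5)*(-15/2))*5 = 75*5 = 375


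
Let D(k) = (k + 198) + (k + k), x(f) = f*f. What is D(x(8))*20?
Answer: 7800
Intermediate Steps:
x(f) = f²
D(k) = 198 + 3*k (D(k) = (198 + k) + 2*k = 198 + 3*k)
D(x(8))*20 = (198 + 3*8²)*20 = (198 + 3*64)*20 = (198 + 192)*20 = 390*20 = 7800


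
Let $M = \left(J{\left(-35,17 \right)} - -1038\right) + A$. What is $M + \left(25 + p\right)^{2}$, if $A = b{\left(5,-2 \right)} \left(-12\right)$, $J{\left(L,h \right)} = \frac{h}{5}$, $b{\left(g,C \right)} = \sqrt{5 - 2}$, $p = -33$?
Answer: $\frac{5527}{5} - 12 \sqrt{3} \approx 1084.6$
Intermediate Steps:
$b{\left(g,C \right)} = \sqrt{3}$
$J{\left(L,h \right)} = \frac{h}{5}$ ($J{\left(L,h \right)} = h \frac{1}{5} = \frac{h}{5}$)
$A = - 12 \sqrt{3}$ ($A = \sqrt{3} \left(-12\right) = - 12 \sqrt{3} \approx -20.785$)
$M = \frac{5207}{5} - 12 \sqrt{3}$ ($M = \left(\frac{1}{5} \cdot 17 - -1038\right) - 12 \sqrt{3} = \left(\frac{17}{5} + 1038\right) - 12 \sqrt{3} = \frac{5207}{5} - 12 \sqrt{3} \approx 1020.6$)
$M + \left(25 + p\right)^{2} = \left(\frac{5207}{5} - 12 \sqrt{3}\right) + \left(25 - 33\right)^{2} = \left(\frac{5207}{5} - 12 \sqrt{3}\right) + \left(-8\right)^{2} = \left(\frac{5207}{5} - 12 \sqrt{3}\right) + 64 = \frac{5527}{5} - 12 \sqrt{3}$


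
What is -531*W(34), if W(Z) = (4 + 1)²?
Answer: -13275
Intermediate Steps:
W(Z) = 25 (W(Z) = 5² = 25)
-531*W(34) = -531*25 = -13275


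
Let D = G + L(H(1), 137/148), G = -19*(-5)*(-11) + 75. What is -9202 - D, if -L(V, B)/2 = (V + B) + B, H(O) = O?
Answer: -304373/37 ≈ -8226.3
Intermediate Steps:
L(V, B) = -4*B - 2*V (L(V, B) = -2*((V + B) + B) = -2*((B + V) + B) = -2*(V + 2*B) = -4*B - 2*V)
G = -970 (G = 95*(-11) + 75 = -1045 + 75 = -970)
D = -36101/37 (D = -970 + (-548/148 - 2*1) = -970 + (-548/148 - 2) = -970 + (-4*137/148 - 2) = -970 + (-137/37 - 2) = -970 - 211/37 = -36101/37 ≈ -975.70)
-9202 - D = -9202 - 1*(-36101/37) = -9202 + 36101/37 = -304373/37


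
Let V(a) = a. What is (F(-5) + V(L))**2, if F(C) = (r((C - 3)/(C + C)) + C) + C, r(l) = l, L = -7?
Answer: 6561/25 ≈ 262.44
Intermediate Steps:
F(C) = 2*C + (-3 + C)/(2*C) (F(C) = ((C - 3)/(C + C) + C) + C = ((-3 + C)/((2*C)) + C) + C = ((-3 + C)*(1/(2*C)) + C) + C = ((-3 + C)/(2*C) + C) + C = (C + (-3 + C)/(2*C)) + C = 2*C + (-3 + C)/(2*C))
(F(-5) + V(L))**2 = ((1/2)*(-3 - 5 + 4*(-5)**2)/(-5) - 7)**2 = ((1/2)*(-1/5)*(-3 - 5 + 4*25) - 7)**2 = ((1/2)*(-1/5)*(-3 - 5 + 100) - 7)**2 = ((1/2)*(-1/5)*92 - 7)**2 = (-46/5 - 7)**2 = (-81/5)**2 = 6561/25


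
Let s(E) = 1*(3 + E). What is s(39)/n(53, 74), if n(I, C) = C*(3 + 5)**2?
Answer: 21/2368 ≈ 0.0088682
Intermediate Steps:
s(E) = 3 + E
n(I, C) = 64*C (n(I, C) = C*8**2 = C*64 = 64*C)
s(39)/n(53, 74) = (3 + 39)/((64*74)) = 42/4736 = 42*(1/4736) = 21/2368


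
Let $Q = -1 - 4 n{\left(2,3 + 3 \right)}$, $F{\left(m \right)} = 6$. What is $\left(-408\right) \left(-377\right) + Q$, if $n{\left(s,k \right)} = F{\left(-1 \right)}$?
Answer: $153791$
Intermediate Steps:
$n{\left(s,k \right)} = 6$
$Q = -25$ ($Q = -1 - 24 = -25$)
$\left(-408\right) \left(-377\right) + Q = \left(-408\right) \left(-377\right) - 25 = 153816 - 25 = 153791$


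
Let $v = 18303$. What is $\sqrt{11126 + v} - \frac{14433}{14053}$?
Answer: $- \frac{14433}{14053} + \sqrt{29429} \approx 170.52$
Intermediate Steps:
$\sqrt{11126 + v} - \frac{14433}{14053} = \sqrt{11126 + 18303} - \frac{14433}{14053} = \sqrt{29429} - 14433 \cdot \frac{1}{14053} = \sqrt{29429} - \frac{14433}{14053} = - \frac{14433}{14053} + \sqrt{29429}$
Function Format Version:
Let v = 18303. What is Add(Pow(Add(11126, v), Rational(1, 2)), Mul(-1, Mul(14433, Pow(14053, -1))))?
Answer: Add(Rational(-14433, 14053), Pow(29429, Rational(1, 2))) ≈ 170.52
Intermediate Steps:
Add(Pow(Add(11126, v), Rational(1, 2)), Mul(-1, Mul(14433, Pow(14053, -1)))) = Add(Pow(Add(11126, 18303), Rational(1, 2)), Mul(-1, Mul(14433, Pow(14053, -1)))) = Add(Pow(29429, Rational(1, 2)), Mul(-1, Mul(14433, Rational(1, 14053)))) = Add(Pow(29429, Rational(1, 2)), Mul(-1, Rational(14433, 14053))) = Add(Pow(29429, Rational(1, 2)), Rational(-14433, 14053)) = Add(Rational(-14433, 14053), Pow(29429, Rational(1, 2)))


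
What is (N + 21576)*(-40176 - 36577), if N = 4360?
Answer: -1990665808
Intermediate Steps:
(N + 21576)*(-40176 - 36577) = (4360 + 21576)*(-40176 - 36577) = 25936*(-76753) = -1990665808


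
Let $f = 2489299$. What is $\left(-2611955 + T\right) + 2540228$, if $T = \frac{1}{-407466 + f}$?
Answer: $- \frac{149323635590}{2081833} \approx -71727.0$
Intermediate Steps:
$T = \frac{1}{2081833}$ ($T = \frac{1}{-407466 + 2489299} = \frac{1}{2081833} \approx 4.8035 \cdot 10^{-7}$)
$\left(-2611955 + T\right) + 2540228 = \left(-2611955 + \frac{1}{2081833}\right) + 2540228 = - \frac{5437654113514}{2081833} + 2540228 = - \frac{149323635590}{2081833}$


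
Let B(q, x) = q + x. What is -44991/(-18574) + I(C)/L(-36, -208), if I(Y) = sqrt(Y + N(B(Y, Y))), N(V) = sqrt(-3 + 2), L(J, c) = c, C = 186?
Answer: 44991/18574 - sqrt(186 + I)/208 ≈ 2.3567 - 0.00017626*I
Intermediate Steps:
N(V) = I (N(V) = sqrt(-1) = I)
I(Y) = sqrt(I + Y) (I(Y) = sqrt(Y + I) = sqrt(I + Y))
-44991/(-18574) + I(C)/L(-36, -208) = -44991/(-18574) + sqrt(I + 186)/(-208) = -44991*(-1/18574) + sqrt(186 + I)*(-1/208) = 44991/18574 - sqrt(186 + I)/208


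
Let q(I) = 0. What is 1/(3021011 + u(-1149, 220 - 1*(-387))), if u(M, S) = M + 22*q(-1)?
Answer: 1/3019862 ≈ 3.3114e-7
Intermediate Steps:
u(M, S) = M (u(M, S) = M + 22*0 = M + 0 = M)
1/(3021011 + u(-1149, 220 - 1*(-387))) = 1/(3021011 - 1149) = 1/3019862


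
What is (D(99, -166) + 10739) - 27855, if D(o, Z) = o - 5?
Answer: -17022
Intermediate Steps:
D(o, Z) = -5 + o
(D(99, -166) + 10739) - 27855 = ((-5 + 99) + 10739) - 27855 = (94 + 10739) - 27855 = 10833 - 27855 = -17022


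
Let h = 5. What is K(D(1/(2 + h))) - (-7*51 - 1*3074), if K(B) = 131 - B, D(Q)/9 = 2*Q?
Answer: 24916/7 ≈ 3559.4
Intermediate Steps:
D(Q) = 18*Q (D(Q) = 9*(2*Q) = 18*Q)
K(D(1/(2 + h))) - (-7*51 - 1*3074) = (131 - 18/(2 + 5)) - (-7*51 - 1*3074) = (131 - 18/7) - (-357 - 3074) = (131 - 18/7) - 1*(-3431) = (131 - 1*18/7) + 3431 = (131 - 18/7) + 3431 = 899/7 + 3431 = 24916/7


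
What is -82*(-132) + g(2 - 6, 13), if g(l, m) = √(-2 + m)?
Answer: 10824 + √11 ≈ 10827.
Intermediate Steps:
-82*(-132) + g(2 - 6, 13) = -82*(-132) + √(-2 + 13) = 10824 + √11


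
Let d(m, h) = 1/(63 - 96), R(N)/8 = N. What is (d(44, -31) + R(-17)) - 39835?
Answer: -1319044/33 ≈ -39971.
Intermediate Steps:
R(N) = 8*N
d(m, h) = -1/33 (d(m, h) = 1/(-33) = -1/33)
(d(44, -31) + R(-17)) - 39835 = (-1/33 + 8*(-17)) - 39835 = (-1/33 - 136) - 39835 = -4489/33 - 39835 = -1319044/33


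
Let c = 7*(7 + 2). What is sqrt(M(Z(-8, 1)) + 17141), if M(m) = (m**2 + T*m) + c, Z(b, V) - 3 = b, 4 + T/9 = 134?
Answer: sqrt(11379) ≈ 106.67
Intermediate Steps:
T = 1170 (T = -36 + 9*134 = -36 + 1206 = 1170)
c = 63 (c = 7*9 = 63)
Z(b, V) = 3 + b
M(m) = 63 + m**2 + 1170*m (M(m) = (m**2 + 1170*m) + 63 = 63 + m**2 + 1170*m)
sqrt(M(Z(-8, 1)) + 17141) = sqrt((63 + (3 - 8)**2 + 1170*(3 - 8)) + 17141) = sqrt((63 + (-5)**2 + 1170*(-5)) + 17141) = sqrt((63 + 25 - 5850) + 17141) = sqrt(-5762 + 17141) = sqrt(11379)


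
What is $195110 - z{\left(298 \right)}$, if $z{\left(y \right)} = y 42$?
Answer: $182594$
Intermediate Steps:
$z{\left(y \right)} = 42 y$
$195110 - z{\left(298 \right)} = 195110 - 42 \cdot 298 = 195110 - 12516 = 182594$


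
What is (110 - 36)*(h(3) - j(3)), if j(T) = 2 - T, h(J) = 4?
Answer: 370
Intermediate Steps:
(110 - 36)*(h(3) - j(3)) = (110 - 36)*(4 - (2 - 1*3)) = 74*(4 - (2 - 3)) = 74*(4 - 1*(-1)) = 74*(4 + 1) = 74*5 = 370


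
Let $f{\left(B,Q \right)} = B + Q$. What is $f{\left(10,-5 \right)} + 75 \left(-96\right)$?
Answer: $-7195$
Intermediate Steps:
$f{\left(10,-5 \right)} + 75 \left(-96\right) = \left(10 - 5\right) + 75 \left(-96\right) = 5 - 7200 = -7195$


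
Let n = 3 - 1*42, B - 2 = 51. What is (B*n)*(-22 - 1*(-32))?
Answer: -20670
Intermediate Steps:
B = 53 (B = 2 + 51 = 53)
n = -39 (n = 3 - 42 = -39)
(B*n)*(-22 - 1*(-32)) = (53*(-39))*(-22 - 1*(-32)) = -2067*(-22 + 32) = -2067*10 = -20670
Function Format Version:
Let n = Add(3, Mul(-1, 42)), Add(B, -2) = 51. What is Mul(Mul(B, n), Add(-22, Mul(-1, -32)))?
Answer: -20670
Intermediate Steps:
B = 53 (B = Add(2, 51) = 53)
n = -39 (n = Add(3, -42) = -39)
Mul(Mul(B, n), Add(-22, Mul(-1, -32))) = Mul(Mul(53, -39), Add(-22, Mul(-1, -32))) = Mul(-2067, Add(-22, 32)) = Mul(-2067, 10) = -20670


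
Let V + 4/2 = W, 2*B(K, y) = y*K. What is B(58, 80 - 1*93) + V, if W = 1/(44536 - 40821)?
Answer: -1407984/3715 ≈ -379.00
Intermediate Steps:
B(K, y) = K*y/2 (B(K, y) = (y*K)/2 = (K*y)/2 = K*y/2)
W = 1/3715 ≈ 0.00026918
V = -7429/3715 (V = -2 + 1/3715 = -7429/3715 ≈ -1.9997)
B(58, 80 - 1*93) + V = (½)*58*(80 - 1*93) - 7429/3715 = (½)*58*(80 - 93) - 7429/3715 = (½)*58*(-13) - 7429/3715 = -377 - 7429/3715 = -1407984/3715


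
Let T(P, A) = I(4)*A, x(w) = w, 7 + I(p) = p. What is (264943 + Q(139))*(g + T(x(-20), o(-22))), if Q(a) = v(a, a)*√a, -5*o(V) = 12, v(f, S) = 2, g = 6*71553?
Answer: 568733532318/5 + 4293252*√139/5 ≈ 1.1376e+11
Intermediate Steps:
g = 429318
I(p) = -7 + p
o(V) = -12/5 (o(V) = -⅕*12 = -12/5)
Q(a) = 2*√a
T(P, A) = -3*A (T(P, A) = (-7 + 4)*A = -3*A)
(264943 + Q(139))*(g + T(x(-20), o(-22))) = (264943 + 2*√139)*(429318 - 3*(-12/5)) = (264943 + 2*√139)*(429318 + 36/5) = (264943 + 2*√139)*(2146626/5) = 568733532318/5 + 4293252*√139/5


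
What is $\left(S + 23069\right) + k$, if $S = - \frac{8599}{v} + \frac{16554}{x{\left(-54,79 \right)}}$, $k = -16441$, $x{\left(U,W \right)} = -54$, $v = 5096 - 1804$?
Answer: $\frac{187214365}{29628} \approx 6318.8$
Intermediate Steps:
$v = 3292$ ($v = 5096 - 1804 = 3292$)
$S = - \frac{9160019}{29628}$ ($S = - \frac{8599}{3292} + \frac{16554}{-54} = \left(-8599\right) \frac{1}{3292} + 16554 \left(- \frac{1}{54}\right) = - \frac{8599}{3292} - \frac{2759}{9} = - \frac{9160019}{29628} \approx -309.17$)
$\left(S + 23069\right) + k = \left(- \frac{9160019}{29628} + 23069\right) - 16441 = \frac{674328313}{29628} - 16441 = \frac{187214365}{29628}$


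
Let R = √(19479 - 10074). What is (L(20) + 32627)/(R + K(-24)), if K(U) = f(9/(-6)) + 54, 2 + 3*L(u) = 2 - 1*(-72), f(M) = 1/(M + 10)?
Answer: -102132328/374329 + 28308417*√1045/1871645 ≈ 216.09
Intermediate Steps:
f(M) = 1/(10 + M)
L(u) = 24 (L(u) = -⅔ + (2 - 1*(-72))/3 = -⅔ + (2 + 72)/3 = -⅔ + (⅓)*74 = -⅔ + 74/3 = 24)
R = 3*√1045 (R = √9405 = 3*√1045 ≈ 96.979)
K(U) = 920/17 (K(U) = 1/(10 + 9/(-6)) + 54 = 1/(10 + 9*(-⅙)) + 54 = 1/(10 - 3/2) + 54 = 1/(17/2) + 54 = 2/17 + 54 = 920/17)
(L(20) + 32627)/(R + K(-24)) = (24 + 32627)/(3*√1045 + 920/17) = 32651/(920/17 + 3*√1045)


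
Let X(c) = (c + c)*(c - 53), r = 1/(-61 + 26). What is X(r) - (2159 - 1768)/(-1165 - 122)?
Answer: 5256319/1576575 ≈ 3.3340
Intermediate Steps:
r = -1/35 (r = 1/(-35) = -1/35 ≈ -0.028571)
X(c) = 2*c*(-53 + c) (X(c) = (2*c)*(-53 + c) = 2*c*(-53 + c))
X(r) - (2159 - 1768)/(-1165 - 122) = 2*(-1/35)*(-53 - 1/35) - (2159 - 1768)/(-1165 - 122) = 2*(-1/35)*(-1856/35) - 391/(-1287) = 3712/1225 - 391*(-1)/1287 = 3712/1225 - 1*(-391/1287) = 3712/1225 + 391/1287 = 5256319/1576575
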